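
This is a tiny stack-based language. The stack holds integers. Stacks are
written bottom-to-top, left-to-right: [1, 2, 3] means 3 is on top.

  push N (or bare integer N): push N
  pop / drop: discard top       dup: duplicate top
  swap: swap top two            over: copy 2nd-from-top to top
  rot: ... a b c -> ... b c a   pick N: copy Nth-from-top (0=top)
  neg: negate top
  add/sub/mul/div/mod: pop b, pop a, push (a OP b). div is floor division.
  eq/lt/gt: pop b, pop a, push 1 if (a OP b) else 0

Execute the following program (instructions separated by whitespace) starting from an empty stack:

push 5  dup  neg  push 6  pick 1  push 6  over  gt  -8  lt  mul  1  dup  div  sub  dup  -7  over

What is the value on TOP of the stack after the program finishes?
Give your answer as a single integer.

Answer: -1

Derivation:
After 'push 5': [5]
After 'dup': [5, 5]
After 'neg': [5, -5]
After 'push 6': [5, -5, 6]
After 'pick 1': [5, -5, 6, -5]
After 'push 6': [5, -5, 6, -5, 6]
After 'over': [5, -5, 6, -5, 6, -5]
After 'gt': [5, -5, 6, -5, 1]
After 'push -8': [5, -5, 6, -5, 1, -8]
After 'lt': [5, -5, 6, -5, 0]
After 'mul': [5, -5, 6, 0]
After 'push 1': [5, -5, 6, 0, 1]
After 'dup': [5, -5, 6, 0, 1, 1]
After 'div': [5, -5, 6, 0, 1]
After 'sub': [5, -5, 6, -1]
After 'dup': [5, -5, 6, -1, -1]
After 'push -7': [5, -5, 6, -1, -1, -7]
After 'over': [5, -5, 6, -1, -1, -7, -1]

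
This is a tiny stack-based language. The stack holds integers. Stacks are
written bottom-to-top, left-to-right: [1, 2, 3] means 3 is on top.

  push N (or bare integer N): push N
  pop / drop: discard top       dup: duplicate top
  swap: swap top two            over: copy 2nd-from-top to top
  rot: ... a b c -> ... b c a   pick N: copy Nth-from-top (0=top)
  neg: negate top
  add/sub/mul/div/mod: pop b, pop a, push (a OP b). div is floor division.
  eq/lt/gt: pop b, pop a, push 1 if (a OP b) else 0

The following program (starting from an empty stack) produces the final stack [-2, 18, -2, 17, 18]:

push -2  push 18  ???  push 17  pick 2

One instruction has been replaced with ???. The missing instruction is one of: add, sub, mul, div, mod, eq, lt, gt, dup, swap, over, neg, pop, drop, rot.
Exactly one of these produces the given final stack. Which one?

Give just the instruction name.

Stack before ???: [-2, 18]
Stack after ???:  [-2, 18, -2]
The instruction that transforms [-2, 18] -> [-2, 18, -2] is: over

Answer: over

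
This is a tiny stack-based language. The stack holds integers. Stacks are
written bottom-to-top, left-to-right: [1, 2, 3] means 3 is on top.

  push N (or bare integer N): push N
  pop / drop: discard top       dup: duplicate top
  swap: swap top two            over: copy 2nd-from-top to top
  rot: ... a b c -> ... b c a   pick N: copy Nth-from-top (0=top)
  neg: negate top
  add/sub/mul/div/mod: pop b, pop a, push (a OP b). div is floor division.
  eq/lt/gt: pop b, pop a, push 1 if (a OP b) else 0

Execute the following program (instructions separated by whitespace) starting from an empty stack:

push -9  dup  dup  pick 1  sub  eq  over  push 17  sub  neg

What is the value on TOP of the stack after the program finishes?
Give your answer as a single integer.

After 'push -9': [-9]
After 'dup': [-9, -9]
After 'dup': [-9, -9, -9]
After 'pick 1': [-9, -9, -9, -9]
After 'sub': [-9, -9, 0]
After 'eq': [-9, 0]
After 'over': [-9, 0, -9]
After 'push 17': [-9, 0, -9, 17]
After 'sub': [-9, 0, -26]
After 'neg': [-9, 0, 26]

Answer: 26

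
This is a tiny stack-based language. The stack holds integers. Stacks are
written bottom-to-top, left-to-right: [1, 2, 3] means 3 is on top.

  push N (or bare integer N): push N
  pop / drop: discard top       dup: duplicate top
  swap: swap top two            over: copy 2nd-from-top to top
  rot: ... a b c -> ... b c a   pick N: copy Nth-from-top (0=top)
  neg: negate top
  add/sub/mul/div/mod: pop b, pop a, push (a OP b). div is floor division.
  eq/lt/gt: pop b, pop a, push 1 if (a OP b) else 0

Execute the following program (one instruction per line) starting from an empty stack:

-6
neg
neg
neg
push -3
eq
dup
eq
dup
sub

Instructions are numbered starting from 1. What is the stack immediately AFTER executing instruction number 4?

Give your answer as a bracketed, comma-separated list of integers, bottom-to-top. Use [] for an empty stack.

Step 1 ('-6'): [-6]
Step 2 ('neg'): [6]
Step 3 ('neg'): [-6]
Step 4 ('neg'): [6]

Answer: [6]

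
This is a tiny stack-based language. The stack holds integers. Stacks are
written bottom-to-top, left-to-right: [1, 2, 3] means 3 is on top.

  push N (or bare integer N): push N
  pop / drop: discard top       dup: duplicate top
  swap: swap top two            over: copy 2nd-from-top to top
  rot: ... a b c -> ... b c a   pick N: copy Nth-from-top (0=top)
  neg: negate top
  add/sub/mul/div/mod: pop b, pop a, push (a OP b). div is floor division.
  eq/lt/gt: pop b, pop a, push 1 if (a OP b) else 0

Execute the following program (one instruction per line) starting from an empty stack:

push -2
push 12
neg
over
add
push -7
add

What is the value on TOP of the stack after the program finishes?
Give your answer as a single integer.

Answer: -21

Derivation:
After 'push -2': [-2]
After 'push 12': [-2, 12]
After 'neg': [-2, -12]
After 'over': [-2, -12, -2]
After 'add': [-2, -14]
After 'push -7': [-2, -14, -7]
After 'add': [-2, -21]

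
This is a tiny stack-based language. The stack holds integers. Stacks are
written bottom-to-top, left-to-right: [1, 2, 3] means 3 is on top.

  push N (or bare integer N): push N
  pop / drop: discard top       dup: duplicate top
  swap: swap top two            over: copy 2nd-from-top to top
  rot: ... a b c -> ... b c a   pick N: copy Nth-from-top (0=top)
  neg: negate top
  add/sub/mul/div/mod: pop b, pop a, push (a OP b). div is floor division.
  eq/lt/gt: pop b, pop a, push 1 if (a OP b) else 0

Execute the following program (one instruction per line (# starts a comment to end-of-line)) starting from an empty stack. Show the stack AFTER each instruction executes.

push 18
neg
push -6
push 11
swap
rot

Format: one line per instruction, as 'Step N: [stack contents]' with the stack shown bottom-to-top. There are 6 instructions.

Step 1: [18]
Step 2: [-18]
Step 3: [-18, -6]
Step 4: [-18, -6, 11]
Step 5: [-18, 11, -6]
Step 6: [11, -6, -18]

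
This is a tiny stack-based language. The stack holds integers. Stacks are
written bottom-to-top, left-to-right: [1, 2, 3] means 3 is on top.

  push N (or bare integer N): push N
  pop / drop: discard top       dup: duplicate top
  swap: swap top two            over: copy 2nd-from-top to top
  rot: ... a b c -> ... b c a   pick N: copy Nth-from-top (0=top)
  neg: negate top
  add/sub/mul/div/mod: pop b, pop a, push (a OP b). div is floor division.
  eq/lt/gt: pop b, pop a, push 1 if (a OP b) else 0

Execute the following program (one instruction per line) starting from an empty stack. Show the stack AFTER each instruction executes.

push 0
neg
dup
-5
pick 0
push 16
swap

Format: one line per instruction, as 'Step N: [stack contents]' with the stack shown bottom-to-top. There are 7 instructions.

Step 1: [0]
Step 2: [0]
Step 3: [0, 0]
Step 4: [0, 0, -5]
Step 5: [0, 0, -5, -5]
Step 6: [0, 0, -5, -5, 16]
Step 7: [0, 0, -5, 16, -5]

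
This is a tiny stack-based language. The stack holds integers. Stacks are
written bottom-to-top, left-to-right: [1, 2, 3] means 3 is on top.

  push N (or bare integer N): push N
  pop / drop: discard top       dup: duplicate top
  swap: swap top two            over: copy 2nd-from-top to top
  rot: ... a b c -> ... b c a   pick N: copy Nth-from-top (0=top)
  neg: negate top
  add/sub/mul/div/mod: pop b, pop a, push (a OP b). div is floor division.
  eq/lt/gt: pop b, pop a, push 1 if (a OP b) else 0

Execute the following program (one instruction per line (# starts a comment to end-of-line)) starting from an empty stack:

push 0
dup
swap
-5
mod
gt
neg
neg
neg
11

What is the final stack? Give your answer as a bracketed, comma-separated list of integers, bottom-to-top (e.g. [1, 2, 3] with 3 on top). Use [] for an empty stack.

Answer: [0, 11]

Derivation:
After 'push 0': [0]
After 'dup': [0, 0]
After 'swap': [0, 0]
After 'push -5': [0, 0, -5]
After 'mod': [0, 0]
After 'gt': [0]
After 'neg': [0]
After 'neg': [0]
After 'neg': [0]
After 'push 11': [0, 11]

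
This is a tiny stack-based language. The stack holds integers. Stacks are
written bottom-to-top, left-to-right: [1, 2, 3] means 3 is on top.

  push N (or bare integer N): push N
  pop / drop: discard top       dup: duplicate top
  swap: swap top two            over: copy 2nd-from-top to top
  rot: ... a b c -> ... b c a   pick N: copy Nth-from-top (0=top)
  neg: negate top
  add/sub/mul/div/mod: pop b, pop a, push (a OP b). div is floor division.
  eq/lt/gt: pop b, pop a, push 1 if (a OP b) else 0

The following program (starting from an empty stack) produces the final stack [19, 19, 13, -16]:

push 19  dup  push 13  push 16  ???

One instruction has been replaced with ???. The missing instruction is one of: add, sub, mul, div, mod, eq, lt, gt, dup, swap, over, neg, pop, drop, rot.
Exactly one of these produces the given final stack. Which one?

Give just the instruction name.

Answer: neg

Derivation:
Stack before ???: [19, 19, 13, 16]
Stack after ???:  [19, 19, 13, -16]
The instruction that transforms [19, 19, 13, 16] -> [19, 19, 13, -16] is: neg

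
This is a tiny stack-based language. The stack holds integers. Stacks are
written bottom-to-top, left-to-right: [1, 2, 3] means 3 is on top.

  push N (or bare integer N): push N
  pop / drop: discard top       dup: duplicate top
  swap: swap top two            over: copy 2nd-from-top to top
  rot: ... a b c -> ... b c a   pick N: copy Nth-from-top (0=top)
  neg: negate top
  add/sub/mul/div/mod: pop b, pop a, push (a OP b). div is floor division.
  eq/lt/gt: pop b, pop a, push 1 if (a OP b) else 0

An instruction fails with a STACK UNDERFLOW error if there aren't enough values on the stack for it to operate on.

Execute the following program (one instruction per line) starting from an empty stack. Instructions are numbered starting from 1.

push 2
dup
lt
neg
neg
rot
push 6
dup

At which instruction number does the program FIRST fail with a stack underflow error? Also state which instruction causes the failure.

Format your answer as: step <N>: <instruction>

Answer: step 6: rot

Derivation:
Step 1 ('push 2'): stack = [2], depth = 1
Step 2 ('dup'): stack = [2, 2], depth = 2
Step 3 ('lt'): stack = [0], depth = 1
Step 4 ('neg'): stack = [0], depth = 1
Step 5 ('neg'): stack = [0], depth = 1
Step 6 ('rot'): needs 3 value(s) but depth is 1 — STACK UNDERFLOW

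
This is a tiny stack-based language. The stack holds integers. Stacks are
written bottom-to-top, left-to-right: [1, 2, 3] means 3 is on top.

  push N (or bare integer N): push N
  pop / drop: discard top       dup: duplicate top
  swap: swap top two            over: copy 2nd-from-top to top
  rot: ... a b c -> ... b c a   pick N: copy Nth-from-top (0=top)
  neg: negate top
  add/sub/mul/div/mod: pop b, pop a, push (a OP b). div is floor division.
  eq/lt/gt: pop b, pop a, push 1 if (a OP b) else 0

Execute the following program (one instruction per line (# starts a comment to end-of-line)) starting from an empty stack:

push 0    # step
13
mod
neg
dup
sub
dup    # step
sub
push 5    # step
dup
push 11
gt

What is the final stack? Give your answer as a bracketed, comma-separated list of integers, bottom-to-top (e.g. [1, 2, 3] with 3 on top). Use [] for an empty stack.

After 'push 0': [0]
After 'push 13': [0, 13]
After 'mod': [0]
After 'neg': [0]
After 'dup': [0, 0]
After 'sub': [0]
After 'dup': [0, 0]
After 'sub': [0]
After 'push 5': [0, 5]
After 'dup': [0, 5, 5]
After 'push 11': [0, 5, 5, 11]
After 'gt': [0, 5, 0]

Answer: [0, 5, 0]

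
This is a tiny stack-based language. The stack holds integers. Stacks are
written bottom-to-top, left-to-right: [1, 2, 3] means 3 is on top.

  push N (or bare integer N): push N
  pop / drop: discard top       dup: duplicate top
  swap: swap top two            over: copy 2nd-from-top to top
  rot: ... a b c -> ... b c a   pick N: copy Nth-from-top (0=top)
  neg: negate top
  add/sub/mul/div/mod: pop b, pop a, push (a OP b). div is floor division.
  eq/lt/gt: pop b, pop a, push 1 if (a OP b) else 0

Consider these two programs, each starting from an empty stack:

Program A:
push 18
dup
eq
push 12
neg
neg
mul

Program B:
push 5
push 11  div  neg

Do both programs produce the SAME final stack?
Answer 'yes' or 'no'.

Program A trace:
  After 'push 18': [18]
  After 'dup': [18, 18]
  After 'eq': [1]
  After 'push 12': [1, 12]
  After 'neg': [1, -12]
  After 'neg': [1, 12]
  After 'mul': [12]
Program A final stack: [12]

Program B trace:
  After 'push 5': [5]
  After 'push 11': [5, 11]
  After 'div': [0]
  After 'neg': [0]
Program B final stack: [0]
Same: no

Answer: no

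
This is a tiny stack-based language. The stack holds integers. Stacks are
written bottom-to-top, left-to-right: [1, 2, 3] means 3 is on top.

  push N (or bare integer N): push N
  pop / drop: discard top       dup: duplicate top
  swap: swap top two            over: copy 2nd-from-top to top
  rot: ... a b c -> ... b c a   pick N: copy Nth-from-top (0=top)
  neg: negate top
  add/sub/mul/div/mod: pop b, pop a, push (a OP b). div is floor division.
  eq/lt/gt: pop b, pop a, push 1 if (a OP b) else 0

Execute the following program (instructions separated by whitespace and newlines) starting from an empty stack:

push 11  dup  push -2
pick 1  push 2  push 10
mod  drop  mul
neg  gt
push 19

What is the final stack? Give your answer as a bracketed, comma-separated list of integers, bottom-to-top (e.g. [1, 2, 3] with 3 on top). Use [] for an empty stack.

Answer: [11, 0, 19]

Derivation:
After 'push 11': [11]
After 'dup': [11, 11]
After 'push -2': [11, 11, -2]
After 'pick 1': [11, 11, -2, 11]
After 'push 2': [11, 11, -2, 11, 2]
After 'push 10': [11, 11, -2, 11, 2, 10]
After 'mod': [11, 11, -2, 11, 2]
After 'drop': [11, 11, -2, 11]
After 'mul': [11, 11, -22]
After 'neg': [11, 11, 22]
After 'gt': [11, 0]
After 'push 19': [11, 0, 19]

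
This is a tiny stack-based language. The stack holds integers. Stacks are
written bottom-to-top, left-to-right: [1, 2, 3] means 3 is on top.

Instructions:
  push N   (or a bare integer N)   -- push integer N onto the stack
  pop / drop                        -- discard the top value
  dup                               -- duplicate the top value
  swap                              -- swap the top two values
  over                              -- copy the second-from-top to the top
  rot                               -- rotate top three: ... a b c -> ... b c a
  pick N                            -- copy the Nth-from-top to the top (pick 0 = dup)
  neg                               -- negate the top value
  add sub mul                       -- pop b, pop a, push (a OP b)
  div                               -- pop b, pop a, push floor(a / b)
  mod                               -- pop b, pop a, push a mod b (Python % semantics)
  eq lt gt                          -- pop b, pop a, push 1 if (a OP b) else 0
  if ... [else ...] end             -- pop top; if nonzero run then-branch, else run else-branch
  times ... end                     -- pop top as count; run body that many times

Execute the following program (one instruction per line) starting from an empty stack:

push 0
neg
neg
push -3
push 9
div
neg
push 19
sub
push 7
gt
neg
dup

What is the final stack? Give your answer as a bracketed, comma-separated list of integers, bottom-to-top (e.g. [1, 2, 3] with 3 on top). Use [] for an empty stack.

After 'push 0': [0]
After 'neg': [0]
After 'neg': [0]
After 'push -3': [0, -3]
After 'push 9': [0, -3, 9]
After 'div': [0, -1]
After 'neg': [0, 1]
After 'push 19': [0, 1, 19]
After 'sub': [0, -18]
After 'push 7': [0, -18, 7]
After 'gt': [0, 0]
After 'neg': [0, 0]
After 'dup': [0, 0, 0]

Answer: [0, 0, 0]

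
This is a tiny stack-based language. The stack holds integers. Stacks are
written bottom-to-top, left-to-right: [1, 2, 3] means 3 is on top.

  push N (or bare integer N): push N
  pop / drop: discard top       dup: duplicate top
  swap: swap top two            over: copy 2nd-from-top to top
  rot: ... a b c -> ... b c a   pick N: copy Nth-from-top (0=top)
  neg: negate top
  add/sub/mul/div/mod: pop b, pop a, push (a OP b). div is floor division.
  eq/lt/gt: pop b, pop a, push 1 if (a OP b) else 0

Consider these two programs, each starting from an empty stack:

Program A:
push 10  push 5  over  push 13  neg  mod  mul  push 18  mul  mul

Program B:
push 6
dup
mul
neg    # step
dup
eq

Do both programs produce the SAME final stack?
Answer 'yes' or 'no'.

Program A trace:
  After 'push 10': [10]
  After 'push 5': [10, 5]
  After 'over': [10, 5, 10]
  After 'push 13': [10, 5, 10, 13]
  After 'neg': [10, 5, 10, -13]
  After 'mod': [10, 5, -3]
  After 'mul': [10, -15]
  After 'push 18': [10, -15, 18]
  After 'mul': [10, -270]
  After 'mul': [-2700]
Program A final stack: [-2700]

Program B trace:
  After 'push 6': [6]
  After 'dup': [6, 6]
  After 'mul': [36]
  After 'neg': [-36]
  After 'dup': [-36, -36]
  After 'eq': [1]
Program B final stack: [1]
Same: no

Answer: no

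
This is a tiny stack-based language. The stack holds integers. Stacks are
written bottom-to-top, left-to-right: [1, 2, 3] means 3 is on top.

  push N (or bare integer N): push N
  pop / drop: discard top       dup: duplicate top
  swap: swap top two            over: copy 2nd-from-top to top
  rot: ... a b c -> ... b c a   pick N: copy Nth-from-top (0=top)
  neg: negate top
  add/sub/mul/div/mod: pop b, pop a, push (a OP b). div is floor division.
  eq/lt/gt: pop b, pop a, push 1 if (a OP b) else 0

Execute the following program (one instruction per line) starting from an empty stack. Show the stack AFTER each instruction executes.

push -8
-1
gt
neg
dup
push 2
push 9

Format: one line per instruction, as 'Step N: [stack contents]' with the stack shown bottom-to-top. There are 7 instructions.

Step 1: [-8]
Step 2: [-8, -1]
Step 3: [0]
Step 4: [0]
Step 5: [0, 0]
Step 6: [0, 0, 2]
Step 7: [0, 0, 2, 9]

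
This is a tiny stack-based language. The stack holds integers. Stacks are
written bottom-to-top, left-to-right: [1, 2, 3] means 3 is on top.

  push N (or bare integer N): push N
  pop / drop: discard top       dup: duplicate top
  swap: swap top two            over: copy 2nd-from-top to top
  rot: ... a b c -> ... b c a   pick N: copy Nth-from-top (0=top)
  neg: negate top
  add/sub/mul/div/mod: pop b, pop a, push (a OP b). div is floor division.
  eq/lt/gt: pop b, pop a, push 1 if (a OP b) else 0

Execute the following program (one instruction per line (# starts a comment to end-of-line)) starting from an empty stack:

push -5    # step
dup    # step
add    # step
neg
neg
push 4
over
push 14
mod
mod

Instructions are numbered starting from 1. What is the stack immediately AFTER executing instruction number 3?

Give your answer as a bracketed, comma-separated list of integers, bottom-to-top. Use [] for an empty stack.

Step 1 ('push -5'): [-5]
Step 2 ('dup'): [-5, -5]
Step 3 ('add'): [-10]

Answer: [-10]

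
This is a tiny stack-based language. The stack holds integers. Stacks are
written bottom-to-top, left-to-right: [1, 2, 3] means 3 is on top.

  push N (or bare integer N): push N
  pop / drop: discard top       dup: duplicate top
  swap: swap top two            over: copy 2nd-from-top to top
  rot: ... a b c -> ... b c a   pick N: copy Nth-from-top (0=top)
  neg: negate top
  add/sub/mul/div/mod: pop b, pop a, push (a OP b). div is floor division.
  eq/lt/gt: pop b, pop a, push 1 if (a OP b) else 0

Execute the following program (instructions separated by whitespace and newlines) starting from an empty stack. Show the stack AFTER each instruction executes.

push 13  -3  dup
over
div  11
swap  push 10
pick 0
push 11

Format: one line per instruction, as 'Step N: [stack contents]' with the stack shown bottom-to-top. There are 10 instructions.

Step 1: [13]
Step 2: [13, -3]
Step 3: [13, -3, -3]
Step 4: [13, -3, -3, -3]
Step 5: [13, -3, 1]
Step 6: [13, -3, 1, 11]
Step 7: [13, -3, 11, 1]
Step 8: [13, -3, 11, 1, 10]
Step 9: [13, -3, 11, 1, 10, 10]
Step 10: [13, -3, 11, 1, 10, 10, 11]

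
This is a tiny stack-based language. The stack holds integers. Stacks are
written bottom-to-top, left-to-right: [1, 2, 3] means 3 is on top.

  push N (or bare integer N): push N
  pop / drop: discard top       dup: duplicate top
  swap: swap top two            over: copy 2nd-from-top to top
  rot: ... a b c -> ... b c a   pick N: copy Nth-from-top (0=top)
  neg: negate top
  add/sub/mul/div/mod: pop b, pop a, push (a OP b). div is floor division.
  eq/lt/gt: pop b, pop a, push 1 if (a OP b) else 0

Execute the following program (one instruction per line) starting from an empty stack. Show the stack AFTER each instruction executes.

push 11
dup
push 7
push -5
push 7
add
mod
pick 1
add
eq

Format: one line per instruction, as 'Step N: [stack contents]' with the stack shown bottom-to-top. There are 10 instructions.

Step 1: [11]
Step 2: [11, 11]
Step 3: [11, 11, 7]
Step 4: [11, 11, 7, -5]
Step 5: [11, 11, 7, -5, 7]
Step 6: [11, 11, 7, 2]
Step 7: [11, 11, 1]
Step 8: [11, 11, 1, 11]
Step 9: [11, 11, 12]
Step 10: [11, 0]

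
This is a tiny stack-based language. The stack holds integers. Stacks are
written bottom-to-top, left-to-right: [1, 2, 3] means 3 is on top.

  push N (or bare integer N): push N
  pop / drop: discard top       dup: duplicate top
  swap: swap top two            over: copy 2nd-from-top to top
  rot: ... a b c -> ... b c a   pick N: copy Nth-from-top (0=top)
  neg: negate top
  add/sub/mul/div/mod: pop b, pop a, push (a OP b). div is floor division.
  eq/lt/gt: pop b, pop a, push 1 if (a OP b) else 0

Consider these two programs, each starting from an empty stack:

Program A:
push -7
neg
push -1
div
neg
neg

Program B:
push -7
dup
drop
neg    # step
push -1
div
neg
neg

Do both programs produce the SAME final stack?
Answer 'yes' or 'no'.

Program A trace:
  After 'push -7': [-7]
  After 'neg': [7]
  After 'push -1': [7, -1]
  After 'div': [-7]
  After 'neg': [7]
  After 'neg': [-7]
Program A final stack: [-7]

Program B trace:
  After 'push -7': [-7]
  After 'dup': [-7, -7]
  After 'drop': [-7]
  After 'neg': [7]
  After 'push -1': [7, -1]
  After 'div': [-7]
  After 'neg': [7]
  After 'neg': [-7]
Program B final stack: [-7]
Same: yes

Answer: yes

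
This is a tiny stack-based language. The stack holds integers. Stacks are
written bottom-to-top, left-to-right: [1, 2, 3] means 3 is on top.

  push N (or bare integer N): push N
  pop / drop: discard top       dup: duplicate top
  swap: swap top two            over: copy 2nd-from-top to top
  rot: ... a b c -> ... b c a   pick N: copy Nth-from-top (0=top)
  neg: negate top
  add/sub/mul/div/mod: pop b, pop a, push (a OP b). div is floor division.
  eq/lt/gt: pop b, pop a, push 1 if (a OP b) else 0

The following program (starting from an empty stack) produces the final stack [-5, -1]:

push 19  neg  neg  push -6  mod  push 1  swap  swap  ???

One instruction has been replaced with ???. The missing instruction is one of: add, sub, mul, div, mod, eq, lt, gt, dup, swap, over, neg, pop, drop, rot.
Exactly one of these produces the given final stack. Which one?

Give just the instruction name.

Stack before ???: [-5, 1]
Stack after ???:  [-5, -1]
The instruction that transforms [-5, 1] -> [-5, -1] is: neg

Answer: neg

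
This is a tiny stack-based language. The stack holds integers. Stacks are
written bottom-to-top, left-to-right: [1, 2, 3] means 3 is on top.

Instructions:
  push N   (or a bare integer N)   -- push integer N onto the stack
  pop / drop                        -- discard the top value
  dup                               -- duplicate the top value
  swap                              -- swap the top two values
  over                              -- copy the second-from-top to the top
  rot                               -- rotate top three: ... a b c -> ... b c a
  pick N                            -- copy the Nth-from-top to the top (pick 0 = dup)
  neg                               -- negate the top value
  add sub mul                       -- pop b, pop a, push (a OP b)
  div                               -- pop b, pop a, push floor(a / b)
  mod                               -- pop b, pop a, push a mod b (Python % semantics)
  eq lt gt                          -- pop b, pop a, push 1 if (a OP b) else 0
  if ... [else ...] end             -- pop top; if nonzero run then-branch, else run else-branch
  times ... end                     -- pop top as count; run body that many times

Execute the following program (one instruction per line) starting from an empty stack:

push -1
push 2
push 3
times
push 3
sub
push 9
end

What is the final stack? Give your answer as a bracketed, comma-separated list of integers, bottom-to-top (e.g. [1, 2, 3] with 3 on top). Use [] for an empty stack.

Answer: [-1, -1, 6, 6, 9]

Derivation:
After 'push -1': [-1]
After 'push 2': [-1, 2]
After 'push 3': [-1, 2, 3]
After 'times': [-1, 2]
After 'push 3': [-1, 2, 3]
After 'sub': [-1, -1]
After 'push 9': [-1, -1, 9]
After 'push 3': [-1, -1, 9, 3]
After 'sub': [-1, -1, 6]
After 'push 9': [-1, -1, 6, 9]
After 'push 3': [-1, -1, 6, 9, 3]
After 'sub': [-1, -1, 6, 6]
After 'push 9': [-1, -1, 6, 6, 9]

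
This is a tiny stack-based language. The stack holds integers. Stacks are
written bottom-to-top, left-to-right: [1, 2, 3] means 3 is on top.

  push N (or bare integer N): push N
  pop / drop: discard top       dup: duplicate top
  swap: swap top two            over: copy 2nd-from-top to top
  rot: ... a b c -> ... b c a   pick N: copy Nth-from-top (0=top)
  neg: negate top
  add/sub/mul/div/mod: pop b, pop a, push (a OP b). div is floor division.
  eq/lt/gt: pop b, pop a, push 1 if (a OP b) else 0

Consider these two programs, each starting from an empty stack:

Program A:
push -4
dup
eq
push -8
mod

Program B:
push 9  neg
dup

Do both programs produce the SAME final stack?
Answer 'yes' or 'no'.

Program A trace:
  After 'push -4': [-4]
  After 'dup': [-4, -4]
  After 'eq': [1]
  After 'push -8': [1, -8]
  After 'mod': [-7]
Program A final stack: [-7]

Program B trace:
  After 'push 9': [9]
  After 'neg': [-9]
  After 'dup': [-9, -9]
Program B final stack: [-9, -9]
Same: no

Answer: no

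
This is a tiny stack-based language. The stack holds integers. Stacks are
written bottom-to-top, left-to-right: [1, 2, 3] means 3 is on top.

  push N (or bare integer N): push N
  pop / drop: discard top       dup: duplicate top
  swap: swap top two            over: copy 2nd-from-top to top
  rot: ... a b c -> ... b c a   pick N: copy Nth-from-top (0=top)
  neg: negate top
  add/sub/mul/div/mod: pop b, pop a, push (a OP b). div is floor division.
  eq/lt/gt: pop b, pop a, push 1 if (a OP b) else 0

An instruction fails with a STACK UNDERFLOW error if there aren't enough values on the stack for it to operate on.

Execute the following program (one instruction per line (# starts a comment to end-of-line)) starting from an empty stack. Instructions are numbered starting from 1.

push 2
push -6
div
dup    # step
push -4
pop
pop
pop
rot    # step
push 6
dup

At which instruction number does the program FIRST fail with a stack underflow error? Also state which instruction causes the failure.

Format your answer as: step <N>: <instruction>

Answer: step 9: rot

Derivation:
Step 1 ('push 2'): stack = [2], depth = 1
Step 2 ('push -6'): stack = [2, -6], depth = 2
Step 3 ('div'): stack = [-1], depth = 1
Step 4 ('dup'): stack = [-1, -1], depth = 2
Step 5 ('push -4'): stack = [-1, -1, -4], depth = 3
Step 6 ('pop'): stack = [-1, -1], depth = 2
Step 7 ('pop'): stack = [-1], depth = 1
Step 8 ('pop'): stack = [], depth = 0
Step 9 ('rot'): needs 3 value(s) but depth is 0 — STACK UNDERFLOW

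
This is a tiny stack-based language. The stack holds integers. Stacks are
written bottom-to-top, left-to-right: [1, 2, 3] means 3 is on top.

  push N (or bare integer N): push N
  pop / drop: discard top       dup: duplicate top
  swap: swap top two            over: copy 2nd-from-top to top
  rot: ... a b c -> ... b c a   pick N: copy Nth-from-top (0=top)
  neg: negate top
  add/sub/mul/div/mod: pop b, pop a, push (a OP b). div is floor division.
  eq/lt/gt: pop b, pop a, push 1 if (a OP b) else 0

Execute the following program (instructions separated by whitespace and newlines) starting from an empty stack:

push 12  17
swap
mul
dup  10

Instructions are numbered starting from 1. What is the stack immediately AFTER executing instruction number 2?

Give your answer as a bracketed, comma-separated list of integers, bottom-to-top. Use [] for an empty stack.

Step 1 ('push 12'): [12]
Step 2 ('17'): [12, 17]

Answer: [12, 17]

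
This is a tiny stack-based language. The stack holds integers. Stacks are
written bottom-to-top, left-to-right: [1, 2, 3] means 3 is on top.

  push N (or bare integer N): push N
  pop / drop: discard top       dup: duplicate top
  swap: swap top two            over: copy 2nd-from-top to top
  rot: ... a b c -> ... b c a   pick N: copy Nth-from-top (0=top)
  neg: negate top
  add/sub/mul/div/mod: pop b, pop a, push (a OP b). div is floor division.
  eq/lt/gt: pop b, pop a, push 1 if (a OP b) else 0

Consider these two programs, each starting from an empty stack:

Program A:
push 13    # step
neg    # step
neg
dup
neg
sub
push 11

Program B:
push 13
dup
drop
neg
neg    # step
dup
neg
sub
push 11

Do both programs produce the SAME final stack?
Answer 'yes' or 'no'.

Answer: yes

Derivation:
Program A trace:
  After 'push 13': [13]
  After 'neg': [-13]
  After 'neg': [13]
  After 'dup': [13, 13]
  After 'neg': [13, -13]
  After 'sub': [26]
  After 'push 11': [26, 11]
Program A final stack: [26, 11]

Program B trace:
  After 'push 13': [13]
  After 'dup': [13, 13]
  After 'drop': [13]
  After 'neg': [-13]
  After 'neg': [13]
  After 'dup': [13, 13]
  After 'neg': [13, -13]
  After 'sub': [26]
  After 'push 11': [26, 11]
Program B final stack: [26, 11]
Same: yes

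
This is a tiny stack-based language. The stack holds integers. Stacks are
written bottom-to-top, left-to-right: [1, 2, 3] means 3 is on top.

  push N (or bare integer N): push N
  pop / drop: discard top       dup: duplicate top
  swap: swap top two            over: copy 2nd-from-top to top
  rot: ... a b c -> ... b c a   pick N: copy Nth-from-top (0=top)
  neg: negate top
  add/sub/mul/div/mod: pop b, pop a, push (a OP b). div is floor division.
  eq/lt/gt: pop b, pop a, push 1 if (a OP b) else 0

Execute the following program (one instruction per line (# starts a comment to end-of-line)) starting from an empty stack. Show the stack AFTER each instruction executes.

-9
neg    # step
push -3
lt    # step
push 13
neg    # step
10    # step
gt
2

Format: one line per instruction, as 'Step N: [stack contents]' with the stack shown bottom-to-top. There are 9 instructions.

Step 1: [-9]
Step 2: [9]
Step 3: [9, -3]
Step 4: [0]
Step 5: [0, 13]
Step 6: [0, -13]
Step 7: [0, -13, 10]
Step 8: [0, 0]
Step 9: [0, 0, 2]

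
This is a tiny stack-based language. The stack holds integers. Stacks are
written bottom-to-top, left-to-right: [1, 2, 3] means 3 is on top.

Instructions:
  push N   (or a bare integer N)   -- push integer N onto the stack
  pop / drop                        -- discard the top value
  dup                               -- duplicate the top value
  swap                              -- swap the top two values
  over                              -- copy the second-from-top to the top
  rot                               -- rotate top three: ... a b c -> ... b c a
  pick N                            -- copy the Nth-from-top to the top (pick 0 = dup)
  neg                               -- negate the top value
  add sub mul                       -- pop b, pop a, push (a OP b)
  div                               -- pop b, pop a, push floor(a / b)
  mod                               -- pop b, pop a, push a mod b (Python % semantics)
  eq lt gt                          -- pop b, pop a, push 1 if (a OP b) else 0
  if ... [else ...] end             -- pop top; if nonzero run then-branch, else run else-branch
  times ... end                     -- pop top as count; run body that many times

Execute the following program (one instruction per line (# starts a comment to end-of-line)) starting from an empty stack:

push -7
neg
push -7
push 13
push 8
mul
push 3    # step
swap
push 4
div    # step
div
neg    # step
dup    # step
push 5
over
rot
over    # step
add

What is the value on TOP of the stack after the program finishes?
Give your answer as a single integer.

After 'push -7': [-7]
After 'neg': [7]
After 'push -7': [7, -7]
After 'push 13': [7, -7, 13]
After 'push 8': [7, -7, 13, 8]
After 'mul': [7, -7, 104]
After 'push 3': [7, -7, 104, 3]
After 'swap': [7, -7, 3, 104]
After 'push 4': [7, -7, 3, 104, 4]
After 'div': [7, -7, 3, 26]
After 'div': [7, -7, 0]
After 'neg': [7, -7, 0]
After 'dup': [7, -7, 0, 0]
After 'push 5': [7, -7, 0, 0, 5]
After 'over': [7, -7, 0, 0, 5, 0]
After 'rot': [7, -7, 0, 5, 0, 0]
After 'over': [7, -7, 0, 5, 0, 0, 0]
After 'add': [7, -7, 0, 5, 0, 0]

Answer: 0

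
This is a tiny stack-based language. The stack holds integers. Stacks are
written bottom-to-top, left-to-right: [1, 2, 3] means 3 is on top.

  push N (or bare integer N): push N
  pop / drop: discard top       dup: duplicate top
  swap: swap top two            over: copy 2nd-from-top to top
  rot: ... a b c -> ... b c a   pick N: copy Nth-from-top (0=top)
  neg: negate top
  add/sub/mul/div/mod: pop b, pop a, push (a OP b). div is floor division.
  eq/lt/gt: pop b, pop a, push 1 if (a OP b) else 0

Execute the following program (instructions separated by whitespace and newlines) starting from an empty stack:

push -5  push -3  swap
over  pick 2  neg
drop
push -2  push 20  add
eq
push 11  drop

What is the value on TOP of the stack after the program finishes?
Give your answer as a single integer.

After 'push -5': [-5]
After 'push -3': [-5, -3]
After 'swap': [-3, -5]
After 'over': [-3, -5, -3]
After 'pick 2': [-3, -5, -3, -3]
After 'neg': [-3, -5, -3, 3]
After 'drop': [-3, -5, -3]
After 'push -2': [-3, -5, -3, -2]
After 'push 20': [-3, -5, -3, -2, 20]
After 'add': [-3, -5, -3, 18]
After 'eq': [-3, -5, 0]
After 'push 11': [-3, -5, 0, 11]
After 'drop': [-3, -5, 0]

Answer: 0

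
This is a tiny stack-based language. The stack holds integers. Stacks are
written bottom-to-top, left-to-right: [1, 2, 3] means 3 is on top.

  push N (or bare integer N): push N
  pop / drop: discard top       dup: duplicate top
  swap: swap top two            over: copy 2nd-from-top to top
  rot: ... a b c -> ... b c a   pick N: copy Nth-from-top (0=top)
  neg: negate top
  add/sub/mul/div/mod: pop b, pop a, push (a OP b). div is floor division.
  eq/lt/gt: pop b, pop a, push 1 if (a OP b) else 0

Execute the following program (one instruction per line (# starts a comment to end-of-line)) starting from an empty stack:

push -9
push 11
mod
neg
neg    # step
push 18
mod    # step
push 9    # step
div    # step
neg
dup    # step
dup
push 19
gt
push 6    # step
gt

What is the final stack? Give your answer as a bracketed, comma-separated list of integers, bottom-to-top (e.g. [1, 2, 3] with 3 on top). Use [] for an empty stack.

After 'push -9': [-9]
After 'push 11': [-9, 11]
After 'mod': [2]
After 'neg': [-2]
After 'neg': [2]
After 'push 18': [2, 18]
After 'mod': [2]
After 'push 9': [2, 9]
After 'div': [0]
After 'neg': [0]
After 'dup': [0, 0]
After 'dup': [0, 0, 0]
After 'push 19': [0, 0, 0, 19]
After 'gt': [0, 0, 0]
After 'push 6': [0, 0, 0, 6]
After 'gt': [0, 0, 0]

Answer: [0, 0, 0]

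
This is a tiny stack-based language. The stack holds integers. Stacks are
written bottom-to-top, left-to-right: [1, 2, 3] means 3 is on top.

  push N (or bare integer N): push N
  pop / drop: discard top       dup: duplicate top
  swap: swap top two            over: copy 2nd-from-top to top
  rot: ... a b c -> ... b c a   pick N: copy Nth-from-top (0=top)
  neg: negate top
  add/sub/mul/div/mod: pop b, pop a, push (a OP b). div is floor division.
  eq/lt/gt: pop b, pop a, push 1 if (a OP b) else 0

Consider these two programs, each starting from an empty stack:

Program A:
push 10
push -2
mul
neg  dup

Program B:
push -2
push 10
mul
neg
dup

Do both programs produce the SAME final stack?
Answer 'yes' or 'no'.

Answer: yes

Derivation:
Program A trace:
  After 'push 10': [10]
  After 'push -2': [10, -2]
  After 'mul': [-20]
  After 'neg': [20]
  After 'dup': [20, 20]
Program A final stack: [20, 20]

Program B trace:
  After 'push -2': [-2]
  After 'push 10': [-2, 10]
  After 'mul': [-20]
  After 'neg': [20]
  After 'dup': [20, 20]
Program B final stack: [20, 20]
Same: yes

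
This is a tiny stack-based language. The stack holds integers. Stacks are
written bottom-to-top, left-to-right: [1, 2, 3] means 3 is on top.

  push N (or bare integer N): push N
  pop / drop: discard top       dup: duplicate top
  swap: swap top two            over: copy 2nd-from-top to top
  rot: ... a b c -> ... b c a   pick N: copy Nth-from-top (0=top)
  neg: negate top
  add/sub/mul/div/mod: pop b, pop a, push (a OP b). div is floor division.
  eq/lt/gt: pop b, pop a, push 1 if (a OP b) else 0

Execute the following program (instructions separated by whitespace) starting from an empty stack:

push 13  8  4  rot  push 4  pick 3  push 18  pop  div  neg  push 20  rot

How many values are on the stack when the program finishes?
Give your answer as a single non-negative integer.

Answer: 5

Derivation:
After 'push 13': stack = [13] (depth 1)
After 'push 8': stack = [13, 8] (depth 2)
After 'push 4': stack = [13, 8, 4] (depth 3)
After 'rot': stack = [8, 4, 13] (depth 3)
After 'push 4': stack = [8, 4, 13, 4] (depth 4)
After 'pick 3': stack = [8, 4, 13, 4, 8] (depth 5)
After 'push 18': stack = [8, 4, 13, 4, 8, 18] (depth 6)
After 'pop': stack = [8, 4, 13, 4, 8] (depth 5)
After 'div': stack = [8, 4, 13, 0] (depth 4)
After 'neg': stack = [8, 4, 13, 0] (depth 4)
After 'push 20': stack = [8, 4, 13, 0, 20] (depth 5)
After 'rot': stack = [8, 4, 0, 20, 13] (depth 5)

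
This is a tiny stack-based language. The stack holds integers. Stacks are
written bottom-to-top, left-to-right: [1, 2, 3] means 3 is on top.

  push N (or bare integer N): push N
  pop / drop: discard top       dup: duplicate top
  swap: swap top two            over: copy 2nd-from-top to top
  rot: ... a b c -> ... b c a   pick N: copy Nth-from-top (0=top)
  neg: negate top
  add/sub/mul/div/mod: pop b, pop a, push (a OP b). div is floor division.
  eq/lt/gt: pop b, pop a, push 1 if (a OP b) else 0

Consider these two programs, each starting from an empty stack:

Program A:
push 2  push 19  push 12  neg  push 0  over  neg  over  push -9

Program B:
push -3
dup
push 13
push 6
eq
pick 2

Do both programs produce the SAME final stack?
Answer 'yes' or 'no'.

Answer: no

Derivation:
Program A trace:
  After 'push 2': [2]
  After 'push 19': [2, 19]
  After 'push 12': [2, 19, 12]
  After 'neg': [2, 19, -12]
  After 'push 0': [2, 19, -12, 0]
  After 'over': [2, 19, -12, 0, -12]
  After 'neg': [2, 19, -12, 0, 12]
  After 'over': [2, 19, -12, 0, 12, 0]
  After 'push -9': [2, 19, -12, 0, 12, 0, -9]
Program A final stack: [2, 19, -12, 0, 12, 0, -9]

Program B trace:
  After 'push -3': [-3]
  After 'dup': [-3, -3]
  After 'push 13': [-3, -3, 13]
  After 'push 6': [-3, -3, 13, 6]
  After 'eq': [-3, -3, 0]
  After 'pick 2': [-3, -3, 0, -3]
Program B final stack: [-3, -3, 0, -3]
Same: no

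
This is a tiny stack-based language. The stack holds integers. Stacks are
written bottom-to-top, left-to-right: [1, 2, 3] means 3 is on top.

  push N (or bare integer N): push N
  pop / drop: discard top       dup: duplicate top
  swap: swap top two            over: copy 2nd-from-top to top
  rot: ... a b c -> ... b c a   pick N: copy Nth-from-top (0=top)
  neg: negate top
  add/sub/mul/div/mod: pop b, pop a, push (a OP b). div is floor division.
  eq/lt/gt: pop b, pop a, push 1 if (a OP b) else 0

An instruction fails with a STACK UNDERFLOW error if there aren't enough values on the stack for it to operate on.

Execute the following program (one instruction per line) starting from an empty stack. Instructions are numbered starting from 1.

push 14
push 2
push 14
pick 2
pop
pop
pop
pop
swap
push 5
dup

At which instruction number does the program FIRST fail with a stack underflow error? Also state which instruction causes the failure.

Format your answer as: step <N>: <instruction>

Step 1 ('push 14'): stack = [14], depth = 1
Step 2 ('push 2'): stack = [14, 2], depth = 2
Step 3 ('push 14'): stack = [14, 2, 14], depth = 3
Step 4 ('pick 2'): stack = [14, 2, 14, 14], depth = 4
Step 5 ('pop'): stack = [14, 2, 14], depth = 3
Step 6 ('pop'): stack = [14, 2], depth = 2
Step 7 ('pop'): stack = [14], depth = 1
Step 8 ('pop'): stack = [], depth = 0
Step 9 ('swap'): needs 2 value(s) but depth is 0 — STACK UNDERFLOW

Answer: step 9: swap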